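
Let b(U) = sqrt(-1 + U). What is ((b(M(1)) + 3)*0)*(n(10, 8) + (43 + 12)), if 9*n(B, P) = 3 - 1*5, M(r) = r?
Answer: 0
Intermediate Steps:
n(B, P) = -2/9 (n(B, P) = (3 - 1*5)/9 = (3 - 5)/9 = (1/9)*(-2) = -2/9)
((b(M(1)) + 3)*0)*(n(10, 8) + (43 + 12)) = ((sqrt(-1 + 1) + 3)*0)*(-2/9 + (43 + 12)) = ((sqrt(0) + 3)*0)*(-2/9 + 55) = ((0 + 3)*0)*(493/9) = (3*0)*(493/9) = 0*(493/9) = 0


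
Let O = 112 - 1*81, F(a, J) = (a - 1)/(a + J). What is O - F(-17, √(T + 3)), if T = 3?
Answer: 8467/283 - 18*√6/283 ≈ 29.763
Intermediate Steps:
F(a, J) = (-1 + a)/(J + a)
O = 31 (O = 112 - 81 = 31)
O - F(-17, √(T + 3)) = 31 - (-1 - 17)/(√(3 + 3) - 17) = 31 - (-18)/(√6 - 17) = 31 - (-18)/(-17 + √6) = 31 + 18/(-17 + √6)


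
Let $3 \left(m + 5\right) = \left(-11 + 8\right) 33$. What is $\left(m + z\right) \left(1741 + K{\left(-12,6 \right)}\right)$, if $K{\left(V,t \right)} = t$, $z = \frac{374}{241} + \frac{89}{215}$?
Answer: $- \frac{3261842917}{51815} \approx -62952.0$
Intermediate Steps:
$z = \frac{101859}{51815}$ ($z = 374 \cdot \frac{1}{241} + 89 \cdot \frac{1}{215} = \frac{374}{241} + \frac{89}{215} = \frac{101859}{51815} \approx 1.9658$)
$m = -38$ ($m = -5 + \frac{\left(-11 + 8\right) 33}{3} = -5 + \frac{\left(-3\right) 33}{3} = -5 + \frac{1}{3} \left(-99\right) = -5 - 33 = -38$)
$\left(m + z\right) \left(1741 + K{\left(-12,6 \right)}\right) = \left(-38 + \frac{101859}{51815}\right) \left(1741 + 6\right) = \left(- \frac{1867111}{51815}\right) 1747 = - \frac{3261842917}{51815}$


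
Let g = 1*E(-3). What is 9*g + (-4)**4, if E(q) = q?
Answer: 229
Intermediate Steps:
g = -3 (g = 1*(-3) = -3)
9*g + (-4)**4 = 9*(-3) + (-4)**4 = -27 + 256 = 229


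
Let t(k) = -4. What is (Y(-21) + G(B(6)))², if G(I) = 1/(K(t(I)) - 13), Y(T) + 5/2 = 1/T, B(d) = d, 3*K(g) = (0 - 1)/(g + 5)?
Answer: 4853209/705600 ≈ 6.8781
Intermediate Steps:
K(g) = -1/(3*(5 + g)) (K(g) = ((0 - 1)/(g + 5))/3 = (-1/(5 + g))/3 = -1/(3*(5 + g)))
Y(T) = -5/2 + 1/T
G(I) = -3/40 (G(I) = 1/(-1/(15 + 3*(-4)) - 13) = 1/(-1/(15 - 12) - 13) = 1/(-1/3 - 13) = 1/(-1*⅓ - 13) = 1/(-⅓ - 13) = 1/(-40/3) = -3/40)
(Y(-21) + G(B(6)))² = ((-5/2 + 1/(-21)) - 3/40)² = ((-5/2 - 1/21) - 3/40)² = (-107/42 - 3/40)² = (-2203/840)² = 4853209/705600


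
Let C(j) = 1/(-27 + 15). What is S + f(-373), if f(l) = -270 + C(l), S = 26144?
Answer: 310487/12 ≈ 25874.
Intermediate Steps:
C(j) = -1/12 (C(j) = 1/(-12) = -1/12)
f(l) = -3241/12 (f(l) = -270 - 1/12 = -3241/12)
S + f(-373) = 26144 - 3241/12 = 310487/12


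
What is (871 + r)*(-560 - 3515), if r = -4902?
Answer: 16426325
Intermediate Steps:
(871 + r)*(-560 - 3515) = (871 - 4902)*(-560 - 3515) = -4031*(-4075) = 16426325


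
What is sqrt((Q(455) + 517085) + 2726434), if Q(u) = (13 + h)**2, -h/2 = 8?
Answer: 6*sqrt(90098) ≈ 1801.0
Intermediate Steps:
h = -16 (h = -2*8 = -16)
Q(u) = 9 (Q(u) = (13 - 16)**2 = (-3)**2 = 9)
sqrt((Q(455) + 517085) + 2726434) = sqrt((9 + 517085) + 2726434) = sqrt(517094 + 2726434) = sqrt(3243528) = 6*sqrt(90098)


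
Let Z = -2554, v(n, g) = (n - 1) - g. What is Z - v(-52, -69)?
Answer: -2570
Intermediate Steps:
v(n, g) = -1 + n - g (v(n, g) = (-1 + n) - g = -1 + n - g)
Z - v(-52, -69) = -2554 - (-1 - 52 - 1*(-69)) = -2554 - (-1 - 52 + 69) = -2554 - 1*16 = -2554 - 16 = -2570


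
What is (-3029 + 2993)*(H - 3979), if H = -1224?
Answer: 187308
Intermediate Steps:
(-3029 + 2993)*(H - 3979) = (-3029 + 2993)*(-1224 - 3979) = -36*(-5203) = 187308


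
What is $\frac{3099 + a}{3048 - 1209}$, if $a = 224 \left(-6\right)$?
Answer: $\frac{585}{613} \approx 0.95432$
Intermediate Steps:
$a = -1344$
$\frac{3099 + a}{3048 - 1209} = \frac{3099 - 1344}{3048 - 1209} = \frac{1755}{1839} = 1755 \cdot \frac{1}{1839} = \frac{585}{613}$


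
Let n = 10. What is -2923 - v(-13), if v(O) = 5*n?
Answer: -2973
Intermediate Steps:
v(O) = 50 (v(O) = 5*10 = 50)
-2923 - v(-13) = -2923 - 1*50 = -2923 - 50 = -2973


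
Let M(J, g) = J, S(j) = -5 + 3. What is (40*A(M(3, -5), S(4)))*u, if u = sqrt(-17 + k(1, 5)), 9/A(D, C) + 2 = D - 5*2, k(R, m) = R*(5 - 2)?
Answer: -40*I*sqrt(14) ≈ -149.67*I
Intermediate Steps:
S(j) = -2
k(R, m) = 3*R (k(R, m) = R*3 = 3*R)
A(D, C) = 9/(-12 + D) (A(D, C) = 9/(-2 + (D - 5*2)) = 9/(-2 + (D - 10)) = 9/(-2 + (-10 + D)) = 9/(-12 + D))
u = I*sqrt(14) (u = sqrt(-17 + 3*1) = sqrt(-17 + 3) = sqrt(-14) = I*sqrt(14) ≈ 3.7417*I)
(40*A(M(3, -5), S(4)))*u = (40*(9/(-12 + 3)))*(I*sqrt(14)) = (40*(9/(-9)))*(I*sqrt(14)) = (40*(9*(-1/9)))*(I*sqrt(14)) = (40*(-1))*(I*sqrt(14)) = -40*I*sqrt(14)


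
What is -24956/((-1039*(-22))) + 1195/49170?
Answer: -10907011/10217526 ≈ -1.0675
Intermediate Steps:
-24956/((-1039*(-22))) + 1195/49170 = -24956/22858 + 1195*(1/49170) = -24956*1/22858 + 239/9834 = -12478/11429 + 239/9834 = -10907011/10217526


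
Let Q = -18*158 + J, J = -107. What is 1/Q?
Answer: -1/2951 ≈ -0.00033887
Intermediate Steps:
Q = -2951 (Q = -18*158 - 107 = -2844 - 107 = -2951)
1/Q = 1/(-2951) = -1/2951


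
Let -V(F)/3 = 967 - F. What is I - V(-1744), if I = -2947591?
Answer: -2939458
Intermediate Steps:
V(F) = -2901 + 3*F (V(F) = -3*(967 - F) = -2901 + 3*F)
I - V(-1744) = -2947591 - (-2901 + 3*(-1744)) = -2947591 - (-2901 - 5232) = -2947591 - 1*(-8133) = -2947591 + 8133 = -2939458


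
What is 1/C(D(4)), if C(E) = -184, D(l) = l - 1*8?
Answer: -1/184 ≈ -0.0054348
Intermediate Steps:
D(l) = -8 + l (D(l) = l - 8 = -8 + l)
1/C(D(4)) = 1/(-184) = -1/184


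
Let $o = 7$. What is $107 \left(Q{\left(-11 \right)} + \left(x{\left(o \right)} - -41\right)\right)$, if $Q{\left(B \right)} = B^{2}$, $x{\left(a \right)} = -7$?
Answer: $16585$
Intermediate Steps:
$107 \left(Q{\left(-11 \right)} + \left(x{\left(o \right)} - -41\right)\right) = 107 \left(\left(-11\right)^{2} - -34\right) = 107 \left(121 + \left(-7 + 41\right)\right) = 107 \left(121 + 34\right) = 107 \cdot 155 = 16585$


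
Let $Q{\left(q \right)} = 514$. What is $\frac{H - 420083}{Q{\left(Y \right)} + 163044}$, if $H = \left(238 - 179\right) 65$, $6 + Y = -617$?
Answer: $- \frac{208124}{81779} \approx -2.545$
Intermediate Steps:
$Y = -623$ ($Y = -6 - 617 = -623$)
$H = 3835$ ($H = 59 \cdot 65 = 3835$)
$\frac{H - 420083}{Q{\left(Y \right)} + 163044} = \frac{3835 - 420083}{514 + 163044} = - \frac{416248}{163558} = \left(-416248\right) \frac{1}{163558} = - \frac{208124}{81779}$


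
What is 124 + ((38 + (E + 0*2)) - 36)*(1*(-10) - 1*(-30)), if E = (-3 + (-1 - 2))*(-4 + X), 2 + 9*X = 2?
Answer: 644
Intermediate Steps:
X = 0 (X = -2/9 + (⅑)*2 = -2/9 + 2/9 = 0)
E = 24 (E = (-3 + (-1 - 2))*(-4 + 0) = (-3 - 3)*(-4) = -6*(-4) = 24)
124 + ((38 + (E + 0*2)) - 36)*(1*(-10) - 1*(-30)) = 124 + ((38 + (24 + 0*2)) - 36)*(1*(-10) - 1*(-30)) = 124 + ((38 + (24 + 0)) - 36)*(-10 + 30) = 124 + ((38 + 24) - 36)*20 = 124 + (62 - 36)*20 = 124 + 26*20 = 124 + 520 = 644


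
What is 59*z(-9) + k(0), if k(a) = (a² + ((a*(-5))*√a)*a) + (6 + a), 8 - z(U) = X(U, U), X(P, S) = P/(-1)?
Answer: -53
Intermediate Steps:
X(P, S) = -P (X(P, S) = P*(-1) = -P)
z(U) = 8 + U (z(U) = 8 - (-1)*U = 8 + U)
k(a) = 6 + a + a² - 5*a^(5/2) (k(a) = (a² + ((-5*a)*√a)*a) + (6 + a) = (a² + (-5*a^(3/2))*a) + (6 + a) = (a² - 5*a^(5/2)) + (6 + a) = 6 + a + a² - 5*a^(5/2))
59*z(-9) + k(0) = 59*(8 - 9) + (6 + 0 + 0² - 5*0^(5/2)) = 59*(-1) + (6 + 0 + 0 - 5*0) = -59 + (6 + 0 + 0 + 0) = -59 + 6 = -53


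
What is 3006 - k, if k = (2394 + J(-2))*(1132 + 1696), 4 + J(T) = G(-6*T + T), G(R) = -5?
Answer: -6741774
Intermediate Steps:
J(T) = -9 (J(T) = -4 - 5 = -9)
k = 6744780 (k = (2394 - 9)*(1132 + 1696) = 2385*2828 = 6744780)
3006 - k = 3006 - 1*6744780 = 3006 - 6744780 = -6741774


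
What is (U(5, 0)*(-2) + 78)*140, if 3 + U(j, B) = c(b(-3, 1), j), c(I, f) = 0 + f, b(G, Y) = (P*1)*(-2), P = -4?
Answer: 10360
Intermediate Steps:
b(G, Y) = 8 (b(G, Y) = -4*1*(-2) = -4*(-2) = 8)
c(I, f) = f
U(j, B) = -3 + j
(U(5, 0)*(-2) + 78)*140 = ((-3 + 5)*(-2) + 78)*140 = (2*(-2) + 78)*140 = (-4 + 78)*140 = 74*140 = 10360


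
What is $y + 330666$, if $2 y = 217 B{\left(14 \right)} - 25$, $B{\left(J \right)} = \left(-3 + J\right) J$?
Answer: $\frac{694725}{2} \approx 3.4736 \cdot 10^{5}$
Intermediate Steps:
$B{\left(J \right)} = J \left(-3 + J\right)$
$y = \frac{33393}{2}$ ($y = \frac{217 \cdot 14 \left(-3 + 14\right) - 25}{2} = \frac{217 \cdot 14 \cdot 11 - 25}{2} = \frac{217 \cdot 154 - 25}{2} = \frac{33418 - 25}{2} = \frac{1}{2} \cdot 33393 = \frac{33393}{2} \approx 16697.0$)
$y + 330666 = \frac{33393}{2} + 330666 = \frac{694725}{2}$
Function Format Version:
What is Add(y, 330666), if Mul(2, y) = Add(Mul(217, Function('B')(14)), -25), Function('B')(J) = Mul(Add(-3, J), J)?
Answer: Rational(694725, 2) ≈ 3.4736e+5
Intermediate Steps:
Function('B')(J) = Mul(J, Add(-3, J))
y = Rational(33393, 2) (y = Mul(Rational(1, 2), Add(Mul(217, Mul(14, Add(-3, 14))), -25)) = Mul(Rational(1, 2), Add(Mul(217, Mul(14, 11)), -25)) = Mul(Rational(1, 2), Add(Mul(217, 154), -25)) = Mul(Rational(1, 2), Add(33418, -25)) = Mul(Rational(1, 2), 33393) = Rational(33393, 2) ≈ 16697.)
Add(y, 330666) = Add(Rational(33393, 2), 330666) = Rational(694725, 2)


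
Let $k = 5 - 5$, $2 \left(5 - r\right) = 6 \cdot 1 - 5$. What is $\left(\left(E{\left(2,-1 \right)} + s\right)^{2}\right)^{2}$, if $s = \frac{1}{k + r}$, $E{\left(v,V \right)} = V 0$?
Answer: $\frac{16}{6561} \approx 0.0024387$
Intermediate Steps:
$E{\left(v,V \right)} = 0$
$r = \frac{9}{2}$ ($r = 5 - \frac{6 \cdot 1 - 5}{2} = 5 - \frac{6 - 5}{2} = 5 - \frac{1}{2} = \frac{9}{2} \approx 4.5$)
$k = 0$
$s = \frac{2}{9}$ ($s = \frac{1}{0 + \frac{9}{2}} = \frac{1}{\frac{9}{2}} = \frac{2}{9} \approx 0.22222$)
$\left(\left(E{\left(2,-1 \right)} + s\right)^{2}\right)^{2} = \left(\left(0 + \frac{2}{9}\right)^{2}\right)^{2} = \left(\left(\frac{2}{9}\right)^{2}\right)^{2} = \left(\frac{4}{81}\right)^{2} = \frac{16}{6561}$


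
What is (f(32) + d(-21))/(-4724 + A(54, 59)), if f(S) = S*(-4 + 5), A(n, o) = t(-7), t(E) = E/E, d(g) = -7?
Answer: -25/4723 ≈ -0.0052932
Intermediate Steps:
t(E) = 1
A(n, o) = 1
f(S) = S (f(S) = S*1 = S)
(f(32) + d(-21))/(-4724 + A(54, 59)) = (32 - 7)/(-4724 + 1) = 25/(-4723) = 25*(-1/4723) = -25/4723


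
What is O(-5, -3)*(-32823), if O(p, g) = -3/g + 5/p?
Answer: 0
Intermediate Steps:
O(-5, -3)*(-32823) = (-3/(-3) + 5/(-5))*(-32823) = (-3*(-⅓) + 5*(-⅕))*(-32823) = (1 - 1)*(-32823) = 0*(-32823) = 0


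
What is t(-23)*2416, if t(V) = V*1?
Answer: -55568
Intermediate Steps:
t(V) = V
t(-23)*2416 = -23*2416 = -55568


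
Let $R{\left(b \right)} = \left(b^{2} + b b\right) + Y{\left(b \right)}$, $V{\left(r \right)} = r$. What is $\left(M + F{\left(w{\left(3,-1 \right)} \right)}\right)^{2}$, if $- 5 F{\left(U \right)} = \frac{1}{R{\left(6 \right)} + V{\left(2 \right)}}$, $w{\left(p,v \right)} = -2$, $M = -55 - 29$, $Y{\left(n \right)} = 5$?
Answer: $\frac{1100978761}{156025} \approx 7056.4$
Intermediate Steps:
$R{\left(b \right)} = 5 + 2 b^{2}$ ($R{\left(b \right)} = \left(b^{2} + b b\right) + 5 = \left(b^{2} + b^{2}\right) + 5 = 2 b^{2} + 5 = 5 + 2 b^{2}$)
$M = -84$
$F{\left(U \right)} = - \frac{1}{395}$ ($F{\left(U \right)} = - \frac{1}{5 \left(\left(5 + 2 \cdot 6^{2}\right) + 2\right)} = - \frac{1}{5 \left(\left(5 + 2 \cdot 36\right) + 2\right)} = - \frac{1}{5 \left(\left(5 + 72\right) + 2\right)} = - \frac{1}{5 \left(77 + 2\right)} = - \frac{1}{5 \cdot 79} = \left(- \frac{1}{5}\right) \frac{1}{79} = - \frac{1}{395}$)
$\left(M + F{\left(w{\left(3,-1 \right)} \right)}\right)^{2} = \left(-84 - \frac{1}{395}\right)^{2} = \left(- \frac{33181}{395}\right)^{2} = \frac{1100978761}{156025}$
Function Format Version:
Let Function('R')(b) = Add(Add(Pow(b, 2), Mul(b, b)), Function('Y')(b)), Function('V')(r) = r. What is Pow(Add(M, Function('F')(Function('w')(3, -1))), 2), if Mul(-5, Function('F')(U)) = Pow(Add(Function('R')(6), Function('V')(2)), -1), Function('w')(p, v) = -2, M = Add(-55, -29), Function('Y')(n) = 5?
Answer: Rational(1100978761, 156025) ≈ 7056.4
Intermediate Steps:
Function('R')(b) = Add(5, Mul(2, Pow(b, 2))) (Function('R')(b) = Add(Add(Pow(b, 2), Mul(b, b)), 5) = Add(Add(Pow(b, 2), Pow(b, 2)), 5) = Add(Mul(2, Pow(b, 2)), 5) = Add(5, Mul(2, Pow(b, 2))))
M = -84
Function('F')(U) = Rational(-1, 395) (Function('F')(U) = Mul(Rational(-1, 5), Pow(Add(Add(5, Mul(2, Pow(6, 2))), 2), -1)) = Mul(Rational(-1, 5), Pow(Add(Add(5, Mul(2, 36)), 2), -1)) = Mul(Rational(-1, 5), Pow(Add(Add(5, 72), 2), -1)) = Mul(Rational(-1, 5), Pow(Add(77, 2), -1)) = Mul(Rational(-1, 5), Pow(79, -1)) = Mul(Rational(-1, 5), Rational(1, 79)) = Rational(-1, 395))
Pow(Add(M, Function('F')(Function('w')(3, -1))), 2) = Pow(Add(-84, Rational(-1, 395)), 2) = Pow(Rational(-33181, 395), 2) = Rational(1100978761, 156025)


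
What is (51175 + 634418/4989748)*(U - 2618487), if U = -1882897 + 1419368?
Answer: -196748957902972272/1247437 ≈ -1.5772e+11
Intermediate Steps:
U = -463529
(51175 + 634418/4989748)*(U - 2618487) = (51175 + 634418/4989748)*(-463529 - 2618487) = (51175 + 634418*(1/4989748))*(-3082016) = (51175 + 317209/2494874)*(-3082016) = (127675494159/2494874)*(-3082016) = -196748957902972272/1247437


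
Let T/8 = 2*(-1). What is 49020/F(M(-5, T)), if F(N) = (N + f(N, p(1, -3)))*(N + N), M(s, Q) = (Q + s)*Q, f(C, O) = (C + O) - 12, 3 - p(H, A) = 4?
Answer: 4085/36904 ≈ 0.11069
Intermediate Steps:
p(H, A) = -1 (p(H, A) = 3 - 1*4 = 3 - 4 = -1)
T = -16 (T = 8*(2*(-1)) = 8*(-2) = -16)
f(C, O) = -12 + C + O
M(s, Q) = Q*(Q + s)
F(N) = 2*N*(-13 + 2*N) (F(N) = (N + (-12 + N - 1))*(N + N) = (N + (-13 + N))*(2*N) = (-13 + 2*N)*(2*N) = 2*N*(-13 + 2*N))
49020/F(M(-5, T)) = 49020/((2*(-16*(-16 - 5))*(-13 + 2*(-16*(-16 - 5))))) = 49020/((2*(-16*(-21))*(-13 + 2*(-16*(-21))))) = 49020/((2*336*(-13 + 2*336))) = 49020/((2*336*(-13 + 672))) = 49020/((2*336*659)) = 49020/442848 = 49020*(1/442848) = 4085/36904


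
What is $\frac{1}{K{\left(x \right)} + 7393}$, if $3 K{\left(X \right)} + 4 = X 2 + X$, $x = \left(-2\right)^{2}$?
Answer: $\frac{3}{22187} \approx 0.00013521$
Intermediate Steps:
$x = 4$
$K{\left(X \right)} = - \frac{4}{3} + X$ ($K{\left(X \right)} = - \frac{4}{3} + \frac{X 2 + X}{3} = - \frac{4}{3} + \frac{2 X + X}{3} = - \frac{4}{3} + \frac{3 X}{3} = - \frac{4}{3} + X$)
$\frac{1}{K{\left(x \right)} + 7393} = \frac{1}{\left(- \frac{4}{3} + 4\right) + 7393} = \frac{1}{\frac{8}{3} + 7393} = \frac{1}{\frac{22187}{3}} = \frac{3}{22187}$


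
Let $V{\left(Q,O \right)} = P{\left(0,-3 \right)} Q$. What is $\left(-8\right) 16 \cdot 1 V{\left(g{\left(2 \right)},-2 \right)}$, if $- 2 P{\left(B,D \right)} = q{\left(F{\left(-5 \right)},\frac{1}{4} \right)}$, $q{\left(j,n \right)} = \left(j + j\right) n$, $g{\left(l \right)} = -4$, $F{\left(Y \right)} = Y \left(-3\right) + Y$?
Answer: $-1280$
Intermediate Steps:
$F{\left(Y \right)} = - 2 Y$ ($F{\left(Y \right)} = - 3 Y + Y = - 2 Y$)
$q{\left(j,n \right)} = 2 j n$
$P{\left(B,D \right)} = - \frac{5}{2}$ ($P{\left(B,D \right)} = - \frac{2 \left(\left(-2\right) \left(-5\right)\right) \frac{1}{4}}{2} = - \frac{2 \cdot 10 \cdot \frac{1}{4}}{2} = \left(- \frac{1}{2}\right) 5 = - \frac{5}{2}$)
$V{\left(Q,O \right)} = - \frac{5 Q}{2}$
$\left(-8\right) 16 \cdot 1 V{\left(g{\left(2 \right)},-2 \right)} = \left(-8\right) 16 \cdot 1 \left(\left(- \frac{5}{2}\right) \left(-4\right)\right) = \left(-128\right) 1 \cdot 10 = \left(-128\right) 10 = -1280$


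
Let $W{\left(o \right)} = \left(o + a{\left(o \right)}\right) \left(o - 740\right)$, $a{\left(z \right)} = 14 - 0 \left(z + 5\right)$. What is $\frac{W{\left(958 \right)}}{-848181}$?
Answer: $- \frac{70632}{282727} \approx -0.24982$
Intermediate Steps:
$a{\left(z \right)} = 14$ ($a{\left(z \right)} = 14 - 0 \left(5 + z\right) = 14 - 0 = 14 + 0 = 14$)
$W{\left(o \right)} = \left(-740 + o\right) \left(14 + o\right)$ ($W{\left(o \right)} = \left(o + 14\right) \left(o - 740\right) = \left(14 + o\right) \left(-740 + o\right) = \left(-740 + o\right) \left(14 + o\right)$)
$\frac{W{\left(958 \right)}}{-848181} = \frac{-10360 + 958^{2} - 695508}{-848181} = \left(-10360 + 917764 - 695508\right) \left(- \frac{1}{848181}\right) = 211896 \left(- \frac{1}{848181}\right) = - \frac{70632}{282727}$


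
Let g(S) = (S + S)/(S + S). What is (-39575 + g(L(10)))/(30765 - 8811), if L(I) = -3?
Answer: -19787/10977 ≈ -1.8026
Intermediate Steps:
g(S) = 1 (g(S) = (2*S)/((2*S)) = (2*S)*(1/(2*S)) = 1)
(-39575 + g(L(10)))/(30765 - 8811) = (-39575 + 1)/(30765 - 8811) = -39574/21954 = -39574*1/21954 = -19787/10977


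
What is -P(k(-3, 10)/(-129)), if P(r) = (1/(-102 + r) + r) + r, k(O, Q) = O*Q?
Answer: -85671/188168 ≈ -0.45529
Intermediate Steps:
P(r) = 1/(-102 + r) + 2*r (P(r) = (r + 1/(-102 + r)) + r = 1/(-102 + r) + 2*r)
-P(k(-3, 10)/(-129)) = -(1 - 204*(-3*10)/(-129) + 2*(-3*10/(-129))**2)/(-102 - 3*10/(-129)) = -(1 - (-6120)*(-1)/129 + 2*(-30*(-1/129))**2)/(-102 - 30*(-1/129)) = -(1 - 204*10/43 + 2*(10/43)**2)/(-102 + 10/43) = -(1 - 2040/43 + 2*(100/1849))/(-4376/43) = -(-43)*(1 - 2040/43 + 200/1849)/4376 = -(-43)*(-85671)/(4376*1849) = -1*85671/188168 = -85671/188168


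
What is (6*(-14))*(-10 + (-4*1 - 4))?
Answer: 1512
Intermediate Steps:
(6*(-14))*(-10 + (-4*1 - 4)) = -84*(-10 + (-4 - 4)) = -84*(-10 - 8) = -84*(-18) = 1512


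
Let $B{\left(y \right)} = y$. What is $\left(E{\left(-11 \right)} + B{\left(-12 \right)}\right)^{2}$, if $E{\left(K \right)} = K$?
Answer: $529$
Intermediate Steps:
$\left(E{\left(-11 \right)} + B{\left(-12 \right)}\right)^{2} = \left(-11 - 12\right)^{2} = \left(-23\right)^{2} = 529$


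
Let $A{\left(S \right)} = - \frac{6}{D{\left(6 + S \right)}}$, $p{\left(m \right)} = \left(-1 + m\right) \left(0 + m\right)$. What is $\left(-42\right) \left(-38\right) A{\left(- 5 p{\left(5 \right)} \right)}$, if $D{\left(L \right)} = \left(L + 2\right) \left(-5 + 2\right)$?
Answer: $- \frac{798}{23} \approx -34.696$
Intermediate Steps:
$D{\left(L \right)} = -6 - 3 L$ ($D{\left(L \right)} = \left(2 + L\right) \left(-3\right) = -6 - 3 L$)
$p{\left(m \right)} = m \left(-1 + m\right)$ ($p{\left(m \right)} = \left(-1 + m\right) m = m \left(-1 + m\right)$)
$A{\left(S \right)} = - \frac{6}{-24 - 3 S}$ ($A{\left(S \right)} = - \frac{6}{-6 - 3 \left(6 + S\right)} = - \frac{6}{-6 - \left(18 + 3 S\right)} = - \frac{6}{-24 - 3 S}$)
$\left(-42\right) \left(-38\right) A{\left(- 5 p{\left(5 \right)} \right)} = \left(-42\right) \left(-38\right) \frac{2}{8 - 5 \cdot 5 \left(-1 + 5\right)} = 1596 \frac{2}{8 - 5 \cdot 5 \cdot 4} = 1596 \frac{2}{8 - 100} = 1596 \frac{2}{-92} = 1596 \cdot 2 \left(- \frac{1}{92}\right) = 1596 \left(- \frac{1}{46}\right) = - \frac{798}{23}$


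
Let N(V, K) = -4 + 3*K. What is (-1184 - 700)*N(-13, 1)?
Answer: 1884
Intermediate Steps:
(-1184 - 700)*N(-13, 1) = (-1184 - 700)*(-4 + 3*1) = -1884*(-4 + 3) = -1884*(-1) = 1884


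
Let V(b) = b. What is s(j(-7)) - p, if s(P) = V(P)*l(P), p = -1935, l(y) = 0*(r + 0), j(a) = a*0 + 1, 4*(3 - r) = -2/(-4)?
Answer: 1935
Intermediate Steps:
r = 23/8 (r = 3 - (-1)/(2*(-4)) = 3 - (-1)*(-1)/(2*4) = 3 - ¼*½ = 3 - ⅛ = 23/8 ≈ 2.8750)
j(a) = 1 (j(a) = 0 + 1 = 1)
l(y) = 0 (l(y) = 0*(23/8 + 0) = 0*(23/8) = 0)
s(P) = 0 (s(P) = P*0 = 0)
s(j(-7)) - p = 0 - 1*(-1935) = 0 + 1935 = 1935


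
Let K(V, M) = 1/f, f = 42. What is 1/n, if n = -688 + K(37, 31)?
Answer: -42/28895 ≈ -0.0014535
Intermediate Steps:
K(V, M) = 1/42
n = -28895/42 (n = -688 + 1/42 = -28895/42 ≈ -687.98)
1/n = 1/(-28895/42) = -42/28895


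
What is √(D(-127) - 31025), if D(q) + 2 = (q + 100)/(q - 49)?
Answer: 5*I*√2402719/44 ≈ 176.14*I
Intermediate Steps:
D(q) = -2 + (100 + q)/(-49 + q) (D(q) = -2 + (q + 100)/(q - 49) = -2 + (100 + q)/(-49 + q))
√(D(-127) - 31025) = √((198 - 1*(-127))/(-49 - 127) - 31025) = √((198 + 127)/(-176) - 31025) = √(-1/176*325 - 31025) = √(-325/176 - 31025) = √(-5460725/176) = 5*I*√2402719/44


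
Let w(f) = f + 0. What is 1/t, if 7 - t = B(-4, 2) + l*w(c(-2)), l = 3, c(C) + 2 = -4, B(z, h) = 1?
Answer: 1/24 ≈ 0.041667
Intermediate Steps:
c(C) = -6 (c(C) = -2 - 4 = -6)
w(f) = f
t = 24 (t = 7 - (1 + 3*(-6)) = 7 - (1 - 18) = 7 - 1*(-17) = 7 + 17 = 24)
1/t = 1/24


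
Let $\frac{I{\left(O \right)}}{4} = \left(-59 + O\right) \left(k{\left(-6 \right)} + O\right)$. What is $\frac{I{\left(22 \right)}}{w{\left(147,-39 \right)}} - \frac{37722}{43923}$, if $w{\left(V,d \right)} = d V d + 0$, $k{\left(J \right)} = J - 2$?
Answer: $- \frac{405959870}{467648181} \approx -0.86809$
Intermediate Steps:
$k{\left(J \right)} = -2 + J$ ($k{\left(J \right)} = J - 2 = -2 + J$)
$I{\left(O \right)} = 4 \left(-59 + O\right) \left(-8 + O\right)$ ($I{\left(O \right)} = 4 \left(-59 + O\right) \left(\left(-2 - 6\right) + O\right) = 4 \left(-59 + O\right) \left(-8 + O\right)$)
$w{\left(V,d \right)} = V d^{2}$ ($w{\left(V,d \right)} = V d d + 0 = V d^{2} + 0 = V d^{2}$)
$\frac{I{\left(22 \right)}}{w{\left(147,-39 \right)}} - \frac{37722}{43923} = \frac{1888 - 5896 + 4 \cdot 22^{2}}{147 \left(-39\right)^{2}} - \frac{37722}{43923} = \frac{1888 - 5896 + 4 \cdot 484}{147 \cdot 1521} - \frac{12574}{14641} = \frac{1888 - 5896 + 1936}{223587} - \frac{12574}{14641} = \left(-2072\right) \frac{1}{223587} - \frac{12574}{14641} = - \frac{296}{31941} - \frac{12574}{14641} = - \frac{405959870}{467648181}$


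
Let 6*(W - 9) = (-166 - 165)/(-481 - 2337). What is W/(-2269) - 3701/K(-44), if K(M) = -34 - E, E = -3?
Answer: 141981369059/1189291812 ≈ 119.38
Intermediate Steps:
K(M) = -31 (K(M) = -34 - 1*(-3) = -34 + 3 = -31)
W = 152503/16908 (W = 9 + ((-166 - 165)/(-481 - 2337))/6 = 9 + (-331/(-2818))/6 = 9 + (-331*(-1/2818))/6 = 9 + (1/6)*(331/2818) = 9 + 331/16908 = 152503/16908 ≈ 9.0196)
W/(-2269) - 3701/K(-44) = (152503/16908)/(-2269) - 3701/(-31) = (152503/16908)*(-1/2269) - 3701*(-1/31) = -152503/38364252 + 3701/31 = 141981369059/1189291812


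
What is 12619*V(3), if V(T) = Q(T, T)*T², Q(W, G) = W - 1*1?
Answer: 227142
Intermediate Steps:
Q(W, G) = -1 + W (Q(W, G) = W - 1 = -1 + W)
V(T) = T²*(-1 + T) (V(T) = (-1 + T)*T² = T²*(-1 + T))
12619*V(3) = 12619*(3²*(-1 + 3)) = 12619*(9*2) = 12619*18 = 227142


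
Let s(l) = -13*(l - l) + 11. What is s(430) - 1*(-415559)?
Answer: 415570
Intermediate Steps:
s(l) = 11 (s(l) = -13*0 + 11 = 0 + 11 = 11)
s(430) - 1*(-415559) = 11 - 1*(-415559) = 11 + 415559 = 415570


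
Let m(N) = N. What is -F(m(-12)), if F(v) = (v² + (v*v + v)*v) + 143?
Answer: 1297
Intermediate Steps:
F(v) = 143 + v² + v*(v + v²) (F(v) = (v² + (v² + v)*v) + 143 = (v² + (v + v²)*v) + 143 = (v² + v*(v + v²)) + 143 = 143 + v² + v*(v + v²))
-F(m(-12)) = -(143 + (-12)³ + 2*(-12)²) = -(143 - 1728 + 2*144) = -(143 - 1728 + 288) = -1*(-1297) = 1297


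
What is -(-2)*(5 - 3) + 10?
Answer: 14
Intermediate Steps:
-(-2)*(5 - 3) + 10 = -(-2)*2 + 10 = -2*(-2) + 10 = 4 + 10 = 14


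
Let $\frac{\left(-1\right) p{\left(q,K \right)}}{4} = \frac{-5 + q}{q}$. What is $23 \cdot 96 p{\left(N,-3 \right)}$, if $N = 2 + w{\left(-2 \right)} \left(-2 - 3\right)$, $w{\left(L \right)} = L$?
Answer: $-5152$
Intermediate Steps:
$N = 12$ ($N = 2 - 2 \left(-2 - 3\right) = 2 - -10 = 2 + 10 = 12$)
$p{\left(q,K \right)} = - \frac{4 \left(-5 + q\right)}{q}$ ($p{\left(q,K \right)} = - 4 \frac{-5 + q}{q} = - \frac{4 \left(-5 + q\right)}{q}$)
$23 \cdot 96 p{\left(N,-3 \right)} = 23 \cdot 96 \left(-4 + \frac{20}{12}\right) = 2208 \left(-4 + 20 \cdot \frac{1}{12}\right) = 2208 \left(-4 + \frac{5}{3}\right) = 2208 \left(- \frac{7}{3}\right) = -5152$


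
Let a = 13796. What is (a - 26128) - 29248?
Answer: -41580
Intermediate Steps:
(a - 26128) - 29248 = (13796 - 26128) - 29248 = -12332 - 29248 = -41580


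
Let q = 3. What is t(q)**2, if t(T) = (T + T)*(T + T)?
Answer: 1296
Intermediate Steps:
t(T) = 4*T**2 (t(T) = (2*T)*(2*T) = 4*T**2)
t(q)**2 = (4*3**2)**2 = (4*9)**2 = 36**2 = 1296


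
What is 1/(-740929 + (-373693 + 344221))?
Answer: -1/770401 ≈ -1.2980e-6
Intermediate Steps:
1/(-740929 + (-373693 + 344221)) = 1/(-740929 - 29472) = 1/(-770401) = -1/770401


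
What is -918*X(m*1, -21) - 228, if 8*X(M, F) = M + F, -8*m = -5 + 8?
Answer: 71193/32 ≈ 2224.8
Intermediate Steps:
m = -3/8 (m = -(-5 + 8)/8 = -⅛*3 = -3/8 ≈ -0.37500)
X(M, F) = F/8 + M/8 (X(M, F) = (M + F)/8 = (F + M)/8 = F/8 + M/8)
-918*X(m*1, -21) - 228 = -918*((⅛)*(-21) + (-3/8*1)/8) - 228 = -918*(-21/8 + (⅛)*(-3/8)) - 228 = -918*(-21/8 - 3/64) - 228 = -918*(-171/64) - 228 = 78489/32 - 228 = 71193/32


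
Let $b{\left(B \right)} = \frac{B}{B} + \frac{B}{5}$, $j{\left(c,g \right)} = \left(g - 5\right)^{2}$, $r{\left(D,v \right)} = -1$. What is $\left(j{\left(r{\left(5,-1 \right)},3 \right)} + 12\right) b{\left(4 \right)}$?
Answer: $\frac{144}{5} \approx 28.8$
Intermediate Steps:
$j{\left(c,g \right)} = \left(-5 + g\right)^{2}$
$b{\left(B \right)} = 1 + \frac{B}{5}$ ($b{\left(B \right)} = 1 + B \frac{1}{5} = 1 + \frac{B}{5}$)
$\left(j{\left(r{\left(5,-1 \right)},3 \right)} + 12\right) b{\left(4 \right)} = \left(\left(-5 + 3\right)^{2} + 12\right) \left(1 + \frac{1}{5} \cdot 4\right) = \left(\left(-2\right)^{2} + 12\right) \left(1 + \frac{4}{5}\right) = \left(4 + 12\right) \frac{9}{5} = 16 \cdot \frac{9}{5} = \frac{144}{5}$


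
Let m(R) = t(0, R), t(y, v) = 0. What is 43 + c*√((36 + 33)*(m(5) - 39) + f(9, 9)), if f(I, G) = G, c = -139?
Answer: 43 - 417*I*√298 ≈ 43.0 - 7198.5*I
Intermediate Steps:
m(R) = 0
43 + c*√((36 + 33)*(m(5) - 39) + f(9, 9)) = 43 - 139*√((36 + 33)*(0 - 39) + 9) = 43 - 139*√(69*(-39) + 9) = 43 - 139*√(-2691 + 9) = 43 - 417*I*√298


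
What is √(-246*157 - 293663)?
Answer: I*√332285 ≈ 576.44*I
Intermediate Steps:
√(-246*157 - 293663) = √(-38622 - 293663) = √(-332285) = I*√332285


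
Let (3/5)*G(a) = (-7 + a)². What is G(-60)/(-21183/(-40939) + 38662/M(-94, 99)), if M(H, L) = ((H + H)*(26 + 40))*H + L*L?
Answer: 360246197828605/26497232617 ≈ 13596.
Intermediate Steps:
M(H, L) = L² + 132*H² (M(H, L) = ((2*H)*66)*H + L² = (132*H)*H + L² = 132*H² + L² = L² + 132*H²)
G(a) = 5*(-7 + a)²/3
G(-60)/(-21183/(-40939) + 38662/M(-94, 99)) = (5*(-7 - 60)²/3)/(-21183/(-40939) + 38662/(99² + 132*(-94)²)) = ((5/3)*(-67)²)/(-21183*(-1/40939) + 38662/(9801 + 132*8836)) = ((5/3)*4489)/(21183/40939 + 38662/(9801 + 1166352)) = 22445/(3*(21183/40939 + 38662/1176153)) = 22445/(3*(26497232617/48150527667)) = (22445/3)*(48150527667/26497232617) = 360246197828605/26497232617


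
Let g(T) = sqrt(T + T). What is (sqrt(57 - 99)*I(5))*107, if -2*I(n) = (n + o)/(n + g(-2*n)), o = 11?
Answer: -856*sqrt(42)/(-5*I + 2*sqrt(5)) ≈ -551.32 - 616.39*I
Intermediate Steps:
g(T) = sqrt(2)*sqrt(T) (g(T) = sqrt(2*T) = sqrt(2)*sqrt(T))
I(n) = -(11 + n)/(2*(n + 2*sqrt(-n))) (I(n) = -(n + 11)/(2*(n + sqrt(2)*sqrt(-2*n))) = -(11 + n)/(2*(n + sqrt(2)*(sqrt(2)*sqrt(-n)))) = -(11 + n)/(2*(n + 2*sqrt(-n))))
(sqrt(57 - 99)*I(5))*107 = (sqrt(57 - 99)*((-11 - 1*5)/(2*(5 + 2*sqrt(-1*5)))))*107 = (sqrt(-42)*((-11 - 5)/(2*(5 + 2*sqrt(-5)))))*107 = ((I*sqrt(42))*((1/2)*(-16)/(5 + 2*(I*sqrt(5)))))*107 = ((I*sqrt(42))*((1/2)*(-16)/(5 + 2*I*sqrt(5))))*107 = ((I*sqrt(42))*(-8/(5 + 2*I*sqrt(5))))*107 = -8*I*sqrt(42)/(5 + 2*I*sqrt(5))*107 = -856*I*sqrt(42)/(5 + 2*I*sqrt(5))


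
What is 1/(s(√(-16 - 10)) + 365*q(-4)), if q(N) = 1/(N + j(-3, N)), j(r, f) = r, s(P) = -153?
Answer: -7/1436 ≈ -0.0048747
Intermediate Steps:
q(N) = 1/(-3 + N) (q(N) = 1/(N - 3) = 1/(-3 + N))
1/(s(√(-16 - 10)) + 365*q(-4)) = 1/(-153 + 365/(-3 - 4)) = 1/(-153 + 365/(-7)) = 1/(-153 + 365*(-⅐)) = 1/(-153 - 365/7) = 1/(-1436/7) = -7/1436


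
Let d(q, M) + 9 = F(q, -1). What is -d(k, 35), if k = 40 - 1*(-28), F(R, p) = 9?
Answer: 0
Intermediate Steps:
k = 68 (k = 40 + 28 = 68)
d(q, M) = 0 (d(q, M) = -9 + 9 = 0)
-d(k, 35) = -1*0 = 0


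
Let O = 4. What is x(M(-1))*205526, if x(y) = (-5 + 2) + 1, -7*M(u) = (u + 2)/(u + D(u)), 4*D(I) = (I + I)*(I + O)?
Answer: -411052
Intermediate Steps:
D(I) = I*(4 + I)/2 (D(I) = ((I + I)*(I + 4))/4 = ((2*I)*(4 + I))/4 = (2*I*(4 + I))/4 = I*(4 + I)/2)
M(u) = -(2 + u)/(7*(u + u*(4 + u)/2)) (M(u) = -(u + 2)/(7*(u + u*(4 + u)/2)) = -(2 + u)/(7*(u + u*(4 + u)/2)))
x(y) = -2 (x(y) = -3 + 1 = -2)
x(M(-1))*205526 = -2*205526 = -411052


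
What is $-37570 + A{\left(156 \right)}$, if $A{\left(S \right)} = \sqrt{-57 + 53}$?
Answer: $-37570 + 2 i \approx -37570.0 + 2.0 i$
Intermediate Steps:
$A{\left(S \right)} = 2 i$ ($A{\left(S \right)} = \sqrt{-4} = 2 i$)
$-37570 + A{\left(156 \right)} = -37570 + 2 i$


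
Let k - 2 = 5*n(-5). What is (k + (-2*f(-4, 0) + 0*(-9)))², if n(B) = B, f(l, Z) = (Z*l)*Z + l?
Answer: 225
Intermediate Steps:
f(l, Z) = l + l*Z² (f(l, Z) = l*Z² + l = l + l*Z²)
k = -23 (k = 2 + 5*(-5) = 2 - 25 = -23)
(k + (-2*f(-4, 0) + 0*(-9)))² = (-23 + (-(-8)*(1 + 0²) + 0*(-9)))² = (-23 + (-(-8)*(1 + 0) + 0))² = (-23 + (-(-8) + 0))² = (-23 + (-2*(-4) + 0))² = (-23 + (8 + 0))² = (-23 + 8)² = (-15)² = 225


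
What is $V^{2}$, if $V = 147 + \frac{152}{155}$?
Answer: $\frac{526105969}{24025} \approx 21898.0$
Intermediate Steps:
$V = \frac{22937}{155}$ ($V = 147 + 152 \cdot \frac{1}{155} = 147 + \frac{152}{155} = \frac{22937}{155} \approx 147.98$)
$V^{2} = \left(\frac{22937}{155}\right)^{2} = \frac{526105969}{24025}$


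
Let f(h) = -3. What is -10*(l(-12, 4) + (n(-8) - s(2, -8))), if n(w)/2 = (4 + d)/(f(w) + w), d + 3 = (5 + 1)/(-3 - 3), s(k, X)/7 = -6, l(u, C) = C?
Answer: -460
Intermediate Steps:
s(k, X) = -42 (s(k, X) = 7*(-6) = -42)
d = -4 (d = -3 + (5 + 1)/(-3 - 3) = -3 + 6/(-6) = -3 + 6*(-⅙) = -3 - 1 = -4)
n(w) = 0 (n(w) = 2*((4 - 4)/(-3 + w)) = 2*(0/(-3 + w)) = 2*0 = 0)
-10*(l(-12, 4) + (n(-8) - s(2, -8))) = -10*(4 + (0 - 1*(-42))) = -10*(4 + (0 + 42)) = -10*(4 + 42) = -10*46 = -460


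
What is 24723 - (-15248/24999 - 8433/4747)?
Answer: 2934167863742/118670253 ≈ 24725.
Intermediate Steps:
24723 - (-15248/24999 - 8433/4747) = 24723 - 1*(-283198823/118670253) = 24723 + 283198823/118670253 = 2934167863742/118670253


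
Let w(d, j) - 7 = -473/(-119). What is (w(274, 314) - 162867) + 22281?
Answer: -16728428/119 ≈ -1.4058e+5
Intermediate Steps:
w(d, j) = 1306/119 (w(d, j) = 7 - 473/(-119) = 7 - 473*(-1/119) = 7 + 473/119 = 1306/119)
(w(274, 314) - 162867) + 22281 = (1306/119 - 162867) + 22281 = -19379867/119 + 22281 = -16728428/119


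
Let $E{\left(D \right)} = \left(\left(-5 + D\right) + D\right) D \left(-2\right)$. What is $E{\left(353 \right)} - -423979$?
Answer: $-70927$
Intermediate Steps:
$E{\left(D \right)} = - 2 D \left(-5 + 2 D\right)$ ($E{\left(D \right)} = \left(-5 + 2 D\right) D \left(-2\right) = D \left(-5 + 2 D\right) \left(-2\right) = - 2 D \left(-5 + 2 D\right)$)
$E{\left(353 \right)} - -423979 = 2 \cdot 353 \left(5 - 706\right) - -423979 = 2 \cdot 353 \left(5 - 706\right) + 423979 = 2 \cdot 353 \left(-701\right) + 423979 = -494906 + 423979 = -70927$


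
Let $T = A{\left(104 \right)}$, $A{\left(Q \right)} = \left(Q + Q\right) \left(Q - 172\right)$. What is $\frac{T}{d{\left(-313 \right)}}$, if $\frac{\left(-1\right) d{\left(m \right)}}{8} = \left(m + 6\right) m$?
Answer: $\frac{1768}{96091} \approx 0.018399$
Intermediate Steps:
$d{\left(m \right)} = - 8 m \left(6 + m\right)$ ($d{\left(m \right)} = - 8 \left(m + 6\right) m = - 8 \left(6 + m\right) m = - 8 m \left(6 + m\right)$)
$A{\left(Q \right)} = 2 Q \left(-172 + Q\right)$
$T = -14144$ ($T = 2 \cdot 104 \left(-172 + 104\right) = 2 \cdot 104 \left(-68\right) = -14144$)
$\frac{T}{d{\left(-313 \right)}} = - \frac{14144}{\left(-8\right) \left(-313\right) \left(6 - 313\right)} = - \frac{14144}{\left(-8\right) \left(-313\right) \left(-307\right)} = - \frac{14144}{-768728} = \left(-14144\right) \left(- \frac{1}{768728}\right) = \frac{1768}{96091}$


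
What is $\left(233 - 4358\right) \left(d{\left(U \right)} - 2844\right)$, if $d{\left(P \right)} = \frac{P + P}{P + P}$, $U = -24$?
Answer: $11727375$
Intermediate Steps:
$d{\left(P \right)} = 1$ ($d{\left(P \right)} = \frac{2 P}{2 P} = 2 P \frac{1}{2 P} = 1$)
$\left(233 - 4358\right) \left(d{\left(U \right)} - 2844\right) = \left(233 - 4358\right) \left(1 - 2844\right) = \left(-4125\right) \left(-2843\right) = 11727375$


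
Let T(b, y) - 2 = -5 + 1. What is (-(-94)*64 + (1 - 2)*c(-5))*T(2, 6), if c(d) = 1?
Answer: -12030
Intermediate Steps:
T(b, y) = -2 (T(b, y) = 2 + (-5 + 1) = 2 - 4 = -2)
(-(-94)*64 + (1 - 2)*c(-5))*T(2, 6) = (-(-94)*64 + (1 - 2)*1)*(-2) = (-94*(-64) - 1*1)*(-2) = (6016 - 1)*(-2) = 6015*(-2) = -12030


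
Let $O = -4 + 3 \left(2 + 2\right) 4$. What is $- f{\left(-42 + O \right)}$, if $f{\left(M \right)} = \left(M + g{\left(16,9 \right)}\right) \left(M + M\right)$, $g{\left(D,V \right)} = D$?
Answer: $-72$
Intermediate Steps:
$O = 44$ ($O = -4 + 3 \cdot 4 \cdot 4 = -4 + 12 \cdot 4 = -4 + 48 = 44$)
$f{\left(M \right)} = 2 M \left(16 + M\right)$ ($f{\left(M \right)} = \left(M + 16\right) \left(M + M\right) = \left(16 + M\right) 2 M = 2 M \left(16 + M\right)$)
$- f{\left(-42 + O \right)} = - 2 \left(-42 + 44\right) \left(16 + \left(-42 + 44\right)\right) = - 2 \cdot 2 \left(16 + 2\right) = - 2 \cdot 2 \cdot 18 = \left(-1\right) 72 = -72$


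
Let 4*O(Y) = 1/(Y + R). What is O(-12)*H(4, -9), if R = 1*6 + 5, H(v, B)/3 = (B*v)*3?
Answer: 81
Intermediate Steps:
H(v, B) = 9*B*v (H(v, B) = 3*((B*v)*3) = 3*(3*B*v) = 9*B*v)
R = 11 (R = 6 + 5 = 11)
O(Y) = 1/(4*(11 + Y)) (O(Y) = 1/(4*(Y + 11)) = 1/(4*(11 + Y)))
O(-12)*H(4, -9) = (1/(4*(11 - 12)))*(9*(-9)*4) = ((¼)/(-1))*(-324) = ((¼)*(-1))*(-324) = -¼*(-324) = 81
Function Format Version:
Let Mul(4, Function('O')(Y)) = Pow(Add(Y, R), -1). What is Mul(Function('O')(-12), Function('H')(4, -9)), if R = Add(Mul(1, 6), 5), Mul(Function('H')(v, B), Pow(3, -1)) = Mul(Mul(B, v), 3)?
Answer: 81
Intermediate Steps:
Function('H')(v, B) = Mul(9, B, v) (Function('H')(v, B) = Mul(3, Mul(Mul(B, v), 3)) = Mul(3, Mul(3, B, v)) = Mul(9, B, v))
R = 11 (R = Add(6, 5) = 11)
Function('O')(Y) = Mul(Rational(1, 4), Pow(Add(11, Y), -1)) (Function('O')(Y) = Mul(Rational(1, 4), Pow(Add(Y, 11), -1)) = Mul(Rational(1, 4), Pow(Add(11, Y), -1)))
Mul(Function('O')(-12), Function('H')(4, -9)) = Mul(Mul(Rational(1, 4), Pow(Add(11, -12), -1)), Mul(9, -9, 4)) = Mul(Mul(Rational(1, 4), Pow(-1, -1)), -324) = Mul(Mul(Rational(1, 4), -1), -324) = Mul(Rational(-1, 4), -324) = 81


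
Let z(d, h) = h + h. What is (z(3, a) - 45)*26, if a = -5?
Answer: -1430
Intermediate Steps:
z(d, h) = 2*h
(z(3, a) - 45)*26 = (2*(-5) - 45)*26 = (-10 - 45)*26 = -55*26 = -1430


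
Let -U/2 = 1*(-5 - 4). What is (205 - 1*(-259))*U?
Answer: 8352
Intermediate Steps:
U = 18 (U = -2*(-5 - 4) = -2*(-9) = 18)
(205 - 1*(-259))*U = (205 - 1*(-259))*18 = (205 + 259)*18 = 464*18 = 8352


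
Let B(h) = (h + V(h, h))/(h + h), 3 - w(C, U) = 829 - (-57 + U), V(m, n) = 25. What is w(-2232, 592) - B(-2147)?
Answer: -625838/2147 ≈ -291.49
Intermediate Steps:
w(C, U) = -883 + U (w(C, U) = 3 - (829 - (-57 + U)) = 3 - (829 + (57 - U)) = 3 - (886 - U) = 3 + (-886 + U) = -883 + U)
B(h) = (25 + h)/(2*h) (B(h) = (h + 25)/(h + h) = (25 + h)/((2*h)) = (25 + h)*(1/(2*h)) = (25 + h)/(2*h))
w(-2232, 592) - B(-2147) = (-883 + 592) - (25 - 2147)/(2*(-2147)) = -291 - (-1)*(-2122)/(2*2147) = -291 - 1*1061/2147 = -291 - 1061/2147 = -625838/2147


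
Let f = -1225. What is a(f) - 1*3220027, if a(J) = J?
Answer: -3221252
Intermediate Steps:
a(f) - 1*3220027 = -1225 - 1*3220027 = -1225 - 3220027 = -3221252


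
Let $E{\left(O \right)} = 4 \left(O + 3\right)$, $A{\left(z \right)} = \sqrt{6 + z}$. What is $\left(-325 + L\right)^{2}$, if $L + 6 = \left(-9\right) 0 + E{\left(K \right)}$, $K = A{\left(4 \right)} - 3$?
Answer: $109721 - 2648 \sqrt{10} \approx 1.0135 \cdot 10^{5}$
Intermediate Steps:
$K = -3 + \sqrt{10}$ ($K = \sqrt{6 + 4} - 3 = \sqrt{10} - 3 = -3 + \sqrt{10} \approx 0.16228$)
$E{\left(O \right)} = 12 + 4 O$ ($E{\left(O \right)} = 4 \left(3 + O\right) = 12 + 4 O$)
$L = -6 + 4 \sqrt{10}$ ($L = -6 + \left(\left(-9\right) 0 + \left(12 + 4 \left(-3 + \sqrt{10}\right)\right)\right) = -6 + \left(0 + \left(12 - \left(12 - 4 \sqrt{10}\right)\right)\right) = -6 + \left(0 + 4 \sqrt{10}\right) = -6 + 4 \sqrt{10} \approx 6.6491$)
$\left(-325 + L\right)^{2} = \left(-325 - \left(6 - 4 \sqrt{10}\right)\right)^{2} = \left(-331 + 4 \sqrt{10}\right)^{2}$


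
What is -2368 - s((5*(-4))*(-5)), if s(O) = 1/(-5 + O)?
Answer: -224961/95 ≈ -2368.0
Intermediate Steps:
-2368 - s((5*(-4))*(-5)) = -2368 - 1/(-5 + (5*(-4))*(-5)) = -2368 - 1/(-5 - 20*(-5)) = -2368 - 1/(-5 + 100) = -2368 - 1/95 = -224961/95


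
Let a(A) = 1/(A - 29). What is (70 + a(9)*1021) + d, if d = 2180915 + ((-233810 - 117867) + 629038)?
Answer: 49165899/20 ≈ 2.4583e+6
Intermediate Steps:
a(A) = 1/(-29 + A)
d = 2458276 (d = 2180915 + (-351677 + 629038) = 2180915 + 277361 = 2458276)
(70 + a(9)*1021) + d = (70 + 1021/(-29 + 9)) + 2458276 = (70 + 1021/(-20)) + 2458276 = (70 - 1/20*1021) + 2458276 = (70 - 1021/20) + 2458276 = 379/20 + 2458276 = 49165899/20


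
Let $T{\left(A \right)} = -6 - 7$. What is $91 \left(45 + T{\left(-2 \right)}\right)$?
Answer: $2912$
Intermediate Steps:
$T{\left(A \right)} = -13$ ($T{\left(A \right)} = -6 - 7 = -13$)
$91 \left(45 + T{\left(-2 \right)}\right) = 91 \left(45 - 13\right) = 91 \cdot 32 = 2912$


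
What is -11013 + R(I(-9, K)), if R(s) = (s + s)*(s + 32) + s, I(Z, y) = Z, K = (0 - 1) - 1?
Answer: -11436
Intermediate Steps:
K = -2 (K = -1 - 1 = -2)
R(s) = s + 2*s*(32 + s) (R(s) = (2*s)*(32 + s) + s = 2*s*(32 + s) + s = s + 2*s*(32 + s))
-11013 + R(I(-9, K)) = -11013 - 9*(65 + 2*(-9)) = -11013 - 9*(65 - 18) = -11013 - 9*47 = -11013 - 423 = -11436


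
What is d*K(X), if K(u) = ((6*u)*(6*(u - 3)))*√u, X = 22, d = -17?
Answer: -255816*√22 ≈ -1.1999e+6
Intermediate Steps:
K(u) = 6*u^(3/2)*(-18 + 6*u) (K(u) = ((6*u)*(6*(-3 + u)))*√u = ((6*u)*(-18 + 6*u))*√u = (6*u*(-18 + 6*u))*√u = 6*u^(3/2)*(-18 + 6*u))
d*K(X) = -612*22^(3/2)*(-3 + 22) = -612*22*√22*19 = -255816*√22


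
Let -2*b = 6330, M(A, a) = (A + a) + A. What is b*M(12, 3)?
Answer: -85455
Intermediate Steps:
M(A, a) = a + 2*A
b = -3165 (b = -1/2*6330 = -3165)
b*M(12, 3) = -3165*(3 + 2*12) = -3165*(3 + 24) = -3165*27 = -85455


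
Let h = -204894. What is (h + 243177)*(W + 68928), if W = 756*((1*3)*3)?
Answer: 2899248156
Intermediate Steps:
W = 6804 (W = 756*(3*3) = 756*9 = 6804)
(h + 243177)*(W + 68928) = (-204894 + 243177)*(6804 + 68928) = 38283*75732 = 2899248156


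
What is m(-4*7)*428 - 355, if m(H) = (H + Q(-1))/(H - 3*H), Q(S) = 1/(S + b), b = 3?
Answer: -15825/28 ≈ -565.18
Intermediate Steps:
Q(S) = 1/(3 + S) (Q(S) = 1/(S + 3) = 1/(3 + S))
m(H) = -(1/2 + H)/(2*H) (m(H) = (H + 1/(3 - 1))/(H - 3*H) = (H + 1/2)/((-2*H)) = (H + 1/2)*(-1/(2*H)) = (1/2 + H)*(-1/(2*H)) = -(1/2 + H)/(2*H))
m(-4*7)*428 - 355 = ((-1 - (-8)*7)/(4*((-4*7))))*428 - 355 = ((1/4)*(-1 - 2*(-28))/(-28))*428 - 355 = ((1/4)*(-1/28)*(-1 + 56))*428 - 355 = ((1/4)*(-1/28)*55)*428 - 355 = -55/112*428 - 355 = -5885/28 - 355 = -15825/28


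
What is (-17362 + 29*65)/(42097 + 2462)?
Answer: -5159/14853 ≈ -0.34734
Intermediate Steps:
(-17362 + 29*65)/(42097 + 2462) = (-17362 + 1885)/44559 = -15477*1/44559 = -5159/14853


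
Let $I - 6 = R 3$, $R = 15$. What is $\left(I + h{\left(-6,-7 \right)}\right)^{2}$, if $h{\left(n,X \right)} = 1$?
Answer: $2704$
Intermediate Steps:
$I = 51$ ($I = 6 + 15 \cdot 3 = 6 + 45 = 51$)
$\left(I + h{\left(-6,-7 \right)}\right)^{2} = \left(51 + 1\right)^{2} = 52^{2} = 2704$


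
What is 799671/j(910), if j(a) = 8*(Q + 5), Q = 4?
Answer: 266557/24 ≈ 11107.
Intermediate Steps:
j(a) = 72 (j(a) = 8*(4 + 5) = 8*9 = 72)
799671/j(910) = 799671/72 = 799671*(1/72) = 266557/24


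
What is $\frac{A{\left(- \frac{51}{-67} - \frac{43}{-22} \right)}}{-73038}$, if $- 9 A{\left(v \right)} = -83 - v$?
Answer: $- \frac{42115}{322974036} \approx -0.0001304$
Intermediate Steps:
$A{\left(v \right)} = \frac{83}{9} + \frac{v}{9}$ ($A{\left(v \right)} = - \frac{-83 - v}{9} = \frac{83}{9} + \frac{v}{9}$)
$\frac{A{\left(- \frac{51}{-67} - \frac{43}{-22} \right)}}{-73038} = \frac{\frac{83}{9} + \frac{- \frac{51}{-67} - \frac{43}{-22}}{9}}{-73038} = \left(\frac{83}{9} + \frac{\left(-51\right) \left(- \frac{1}{67}\right) - - \frac{43}{22}}{9}\right) \left(- \frac{1}{73038}\right) = \left(\frac{83}{9} + \frac{\frac{51}{67} + \frac{43}{22}}{9}\right) \left(- \frac{1}{73038}\right) = \left(\frac{83}{9} + \frac{1}{9} \cdot \frac{4003}{1474}\right) \left(- \frac{1}{73038}\right) = \left(\frac{83}{9} + \frac{4003}{13266}\right) \left(- \frac{1}{73038}\right) = \frac{42115}{4422} \left(- \frac{1}{73038}\right) = - \frac{42115}{322974036}$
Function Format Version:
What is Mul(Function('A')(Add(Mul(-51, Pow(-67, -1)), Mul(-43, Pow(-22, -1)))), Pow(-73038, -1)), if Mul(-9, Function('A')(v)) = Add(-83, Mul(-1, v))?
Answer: Rational(-42115, 322974036) ≈ -0.00013040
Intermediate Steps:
Function('A')(v) = Add(Rational(83, 9), Mul(Rational(1, 9), v)) (Function('A')(v) = Mul(Rational(-1, 9), Add(-83, Mul(-1, v))) = Add(Rational(83, 9), Mul(Rational(1, 9), v)))
Mul(Function('A')(Add(Mul(-51, Pow(-67, -1)), Mul(-43, Pow(-22, -1)))), Pow(-73038, -1)) = Mul(Add(Rational(83, 9), Mul(Rational(1, 9), Add(Mul(-51, Pow(-67, -1)), Mul(-43, Pow(-22, -1))))), Pow(-73038, -1)) = Mul(Add(Rational(83, 9), Mul(Rational(1, 9), Add(Mul(-51, Rational(-1, 67)), Mul(-43, Rational(-1, 22))))), Rational(-1, 73038)) = Mul(Add(Rational(83, 9), Mul(Rational(1, 9), Add(Rational(51, 67), Rational(43, 22)))), Rational(-1, 73038)) = Mul(Add(Rational(83, 9), Mul(Rational(1, 9), Rational(4003, 1474))), Rational(-1, 73038)) = Mul(Add(Rational(83, 9), Rational(4003, 13266)), Rational(-1, 73038)) = Mul(Rational(42115, 4422), Rational(-1, 73038)) = Rational(-42115, 322974036)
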